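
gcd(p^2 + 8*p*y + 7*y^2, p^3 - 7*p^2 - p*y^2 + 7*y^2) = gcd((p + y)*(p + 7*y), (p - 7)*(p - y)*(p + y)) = p + y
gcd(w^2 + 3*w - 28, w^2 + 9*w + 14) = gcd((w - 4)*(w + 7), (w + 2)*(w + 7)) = w + 7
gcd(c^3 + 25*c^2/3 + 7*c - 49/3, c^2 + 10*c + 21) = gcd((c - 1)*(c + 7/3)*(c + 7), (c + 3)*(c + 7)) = c + 7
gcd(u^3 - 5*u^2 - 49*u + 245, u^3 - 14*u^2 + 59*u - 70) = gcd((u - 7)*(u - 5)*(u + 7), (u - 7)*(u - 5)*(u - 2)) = u^2 - 12*u + 35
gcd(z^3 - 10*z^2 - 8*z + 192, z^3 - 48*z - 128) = z^2 - 4*z - 32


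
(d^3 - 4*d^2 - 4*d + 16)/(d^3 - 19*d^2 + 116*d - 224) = (d^2 - 4)/(d^2 - 15*d + 56)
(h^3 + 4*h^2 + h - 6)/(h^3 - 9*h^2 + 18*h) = (h^3 + 4*h^2 + h - 6)/(h*(h^2 - 9*h + 18))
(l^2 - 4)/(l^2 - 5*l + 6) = (l + 2)/(l - 3)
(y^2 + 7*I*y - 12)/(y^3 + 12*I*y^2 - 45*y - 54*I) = (y + 4*I)/(y^2 + 9*I*y - 18)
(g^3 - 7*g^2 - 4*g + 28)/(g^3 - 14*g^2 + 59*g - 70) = (g + 2)/(g - 5)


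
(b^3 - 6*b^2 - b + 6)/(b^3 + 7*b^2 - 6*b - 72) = (b^3 - 6*b^2 - b + 6)/(b^3 + 7*b^2 - 6*b - 72)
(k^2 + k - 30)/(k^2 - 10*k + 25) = (k + 6)/(k - 5)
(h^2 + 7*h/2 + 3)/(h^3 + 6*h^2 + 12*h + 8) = (h + 3/2)/(h^2 + 4*h + 4)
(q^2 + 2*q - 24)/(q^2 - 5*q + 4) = (q + 6)/(q - 1)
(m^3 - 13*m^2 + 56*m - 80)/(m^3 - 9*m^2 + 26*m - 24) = (m^2 - 9*m + 20)/(m^2 - 5*m + 6)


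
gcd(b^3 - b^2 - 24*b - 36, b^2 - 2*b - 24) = b - 6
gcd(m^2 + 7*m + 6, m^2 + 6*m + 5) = m + 1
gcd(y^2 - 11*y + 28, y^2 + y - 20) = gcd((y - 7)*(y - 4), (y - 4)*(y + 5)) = y - 4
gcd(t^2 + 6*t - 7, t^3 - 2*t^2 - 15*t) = 1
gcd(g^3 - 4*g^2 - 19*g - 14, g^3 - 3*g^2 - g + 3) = g + 1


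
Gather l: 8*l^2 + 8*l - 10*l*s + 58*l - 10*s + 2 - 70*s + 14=8*l^2 + l*(66 - 10*s) - 80*s + 16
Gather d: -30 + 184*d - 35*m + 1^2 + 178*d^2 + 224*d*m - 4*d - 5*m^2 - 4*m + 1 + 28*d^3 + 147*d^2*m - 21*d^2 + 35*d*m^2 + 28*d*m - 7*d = 28*d^3 + d^2*(147*m + 157) + d*(35*m^2 + 252*m + 173) - 5*m^2 - 39*m - 28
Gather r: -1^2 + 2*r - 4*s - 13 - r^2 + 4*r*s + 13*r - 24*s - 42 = -r^2 + r*(4*s + 15) - 28*s - 56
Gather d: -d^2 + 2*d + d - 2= -d^2 + 3*d - 2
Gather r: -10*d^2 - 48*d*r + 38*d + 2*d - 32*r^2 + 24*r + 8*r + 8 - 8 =-10*d^2 + 40*d - 32*r^2 + r*(32 - 48*d)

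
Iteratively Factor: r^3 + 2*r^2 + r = (r + 1)*(r^2 + r) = r*(r + 1)*(r + 1)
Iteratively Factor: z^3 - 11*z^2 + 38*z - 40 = (z - 4)*(z^2 - 7*z + 10) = (z - 5)*(z - 4)*(z - 2)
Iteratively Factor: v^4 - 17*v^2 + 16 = (v + 4)*(v^3 - 4*v^2 - v + 4) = (v - 4)*(v + 4)*(v^2 - 1) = (v - 4)*(v + 1)*(v + 4)*(v - 1)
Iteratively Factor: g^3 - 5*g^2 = (g)*(g^2 - 5*g) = g*(g - 5)*(g)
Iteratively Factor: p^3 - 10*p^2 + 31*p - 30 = (p - 5)*(p^2 - 5*p + 6) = (p - 5)*(p - 2)*(p - 3)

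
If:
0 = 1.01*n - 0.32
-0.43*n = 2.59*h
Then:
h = -0.05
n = 0.32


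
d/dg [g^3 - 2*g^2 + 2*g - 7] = 3*g^2 - 4*g + 2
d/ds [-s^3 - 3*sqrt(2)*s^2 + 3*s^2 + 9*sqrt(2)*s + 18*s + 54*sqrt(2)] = -3*s^2 - 6*sqrt(2)*s + 6*s + 9*sqrt(2) + 18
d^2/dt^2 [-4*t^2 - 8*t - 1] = -8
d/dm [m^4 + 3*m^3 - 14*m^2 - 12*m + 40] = 4*m^3 + 9*m^2 - 28*m - 12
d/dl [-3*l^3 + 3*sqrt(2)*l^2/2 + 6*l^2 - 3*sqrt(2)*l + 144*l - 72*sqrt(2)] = -9*l^2 + 3*sqrt(2)*l + 12*l - 3*sqrt(2) + 144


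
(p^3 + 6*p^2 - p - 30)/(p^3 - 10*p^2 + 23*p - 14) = (p^2 + 8*p + 15)/(p^2 - 8*p + 7)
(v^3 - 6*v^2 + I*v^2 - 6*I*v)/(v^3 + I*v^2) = (v - 6)/v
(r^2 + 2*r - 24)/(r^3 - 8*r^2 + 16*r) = (r + 6)/(r*(r - 4))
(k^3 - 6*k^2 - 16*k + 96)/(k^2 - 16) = k - 6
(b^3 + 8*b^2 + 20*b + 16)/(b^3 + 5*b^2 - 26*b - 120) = (b^2 + 4*b + 4)/(b^2 + b - 30)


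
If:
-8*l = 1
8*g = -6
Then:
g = -3/4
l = -1/8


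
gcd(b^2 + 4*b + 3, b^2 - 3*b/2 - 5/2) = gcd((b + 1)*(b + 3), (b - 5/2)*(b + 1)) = b + 1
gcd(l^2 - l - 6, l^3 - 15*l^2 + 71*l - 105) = l - 3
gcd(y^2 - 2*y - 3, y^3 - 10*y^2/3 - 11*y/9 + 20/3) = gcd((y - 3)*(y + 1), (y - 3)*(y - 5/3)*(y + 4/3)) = y - 3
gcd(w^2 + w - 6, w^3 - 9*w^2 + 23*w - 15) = 1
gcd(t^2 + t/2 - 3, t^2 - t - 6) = t + 2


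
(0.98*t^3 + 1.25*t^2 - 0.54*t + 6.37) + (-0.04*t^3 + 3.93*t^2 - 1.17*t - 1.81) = 0.94*t^3 + 5.18*t^2 - 1.71*t + 4.56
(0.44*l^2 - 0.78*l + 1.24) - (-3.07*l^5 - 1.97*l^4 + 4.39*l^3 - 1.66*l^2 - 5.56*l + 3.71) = 3.07*l^5 + 1.97*l^4 - 4.39*l^3 + 2.1*l^2 + 4.78*l - 2.47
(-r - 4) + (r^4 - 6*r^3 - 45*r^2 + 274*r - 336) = r^4 - 6*r^3 - 45*r^2 + 273*r - 340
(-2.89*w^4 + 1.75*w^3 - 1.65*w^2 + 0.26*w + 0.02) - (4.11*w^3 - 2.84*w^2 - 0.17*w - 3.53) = -2.89*w^4 - 2.36*w^3 + 1.19*w^2 + 0.43*w + 3.55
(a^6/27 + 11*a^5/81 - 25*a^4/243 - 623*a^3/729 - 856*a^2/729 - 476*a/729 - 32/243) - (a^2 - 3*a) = a^6/27 + 11*a^5/81 - 25*a^4/243 - 623*a^3/729 - 1585*a^2/729 + 1711*a/729 - 32/243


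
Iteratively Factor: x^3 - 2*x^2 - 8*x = (x)*(x^2 - 2*x - 8) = x*(x - 4)*(x + 2)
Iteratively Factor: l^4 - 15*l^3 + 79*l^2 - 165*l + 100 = (l - 1)*(l^3 - 14*l^2 + 65*l - 100) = (l - 5)*(l - 1)*(l^2 - 9*l + 20) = (l - 5)^2*(l - 1)*(l - 4)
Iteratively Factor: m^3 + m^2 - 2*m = (m + 2)*(m^2 - m) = (m - 1)*(m + 2)*(m)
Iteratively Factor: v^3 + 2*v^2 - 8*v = (v + 4)*(v^2 - 2*v) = v*(v + 4)*(v - 2)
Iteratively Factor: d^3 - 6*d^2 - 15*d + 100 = (d - 5)*(d^2 - d - 20) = (d - 5)^2*(d + 4)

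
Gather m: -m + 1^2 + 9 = 10 - m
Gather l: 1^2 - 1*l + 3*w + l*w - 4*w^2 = l*(w - 1) - 4*w^2 + 3*w + 1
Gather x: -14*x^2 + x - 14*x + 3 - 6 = -14*x^2 - 13*x - 3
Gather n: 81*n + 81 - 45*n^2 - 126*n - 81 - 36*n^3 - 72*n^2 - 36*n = -36*n^3 - 117*n^2 - 81*n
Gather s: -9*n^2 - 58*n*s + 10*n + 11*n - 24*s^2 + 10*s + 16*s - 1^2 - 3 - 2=-9*n^2 + 21*n - 24*s^2 + s*(26 - 58*n) - 6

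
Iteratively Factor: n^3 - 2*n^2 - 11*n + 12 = (n - 4)*(n^2 + 2*n - 3) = (n - 4)*(n - 1)*(n + 3)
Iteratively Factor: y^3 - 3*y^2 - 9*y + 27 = (y - 3)*(y^2 - 9) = (y - 3)^2*(y + 3)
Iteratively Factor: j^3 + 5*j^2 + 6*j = (j)*(j^2 + 5*j + 6) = j*(j + 2)*(j + 3)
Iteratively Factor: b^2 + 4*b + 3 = (b + 1)*(b + 3)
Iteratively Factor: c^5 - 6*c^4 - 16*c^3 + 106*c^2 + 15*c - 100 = (c + 4)*(c^4 - 10*c^3 + 24*c^2 + 10*c - 25) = (c - 5)*(c + 4)*(c^3 - 5*c^2 - c + 5) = (c - 5)*(c - 1)*(c + 4)*(c^2 - 4*c - 5) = (c - 5)*(c - 1)*(c + 1)*(c + 4)*(c - 5)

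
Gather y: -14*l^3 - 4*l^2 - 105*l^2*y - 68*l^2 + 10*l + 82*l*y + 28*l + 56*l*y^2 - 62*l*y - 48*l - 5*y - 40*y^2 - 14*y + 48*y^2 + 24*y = -14*l^3 - 72*l^2 - 10*l + y^2*(56*l + 8) + y*(-105*l^2 + 20*l + 5)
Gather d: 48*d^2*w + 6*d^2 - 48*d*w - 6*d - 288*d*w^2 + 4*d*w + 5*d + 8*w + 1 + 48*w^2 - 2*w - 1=d^2*(48*w + 6) + d*(-288*w^2 - 44*w - 1) + 48*w^2 + 6*w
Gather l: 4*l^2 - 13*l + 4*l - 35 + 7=4*l^2 - 9*l - 28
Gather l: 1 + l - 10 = l - 9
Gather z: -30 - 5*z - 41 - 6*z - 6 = -11*z - 77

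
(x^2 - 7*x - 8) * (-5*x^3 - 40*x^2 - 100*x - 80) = -5*x^5 - 5*x^4 + 220*x^3 + 940*x^2 + 1360*x + 640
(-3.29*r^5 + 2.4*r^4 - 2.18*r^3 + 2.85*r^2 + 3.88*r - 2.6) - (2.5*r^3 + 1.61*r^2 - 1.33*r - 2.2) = -3.29*r^5 + 2.4*r^4 - 4.68*r^3 + 1.24*r^2 + 5.21*r - 0.4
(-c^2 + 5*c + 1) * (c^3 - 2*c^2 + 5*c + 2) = -c^5 + 7*c^4 - 14*c^3 + 21*c^2 + 15*c + 2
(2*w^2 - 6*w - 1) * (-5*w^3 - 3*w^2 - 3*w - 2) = -10*w^5 + 24*w^4 + 17*w^3 + 17*w^2 + 15*w + 2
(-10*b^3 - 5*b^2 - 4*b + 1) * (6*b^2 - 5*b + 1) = -60*b^5 + 20*b^4 - 9*b^3 + 21*b^2 - 9*b + 1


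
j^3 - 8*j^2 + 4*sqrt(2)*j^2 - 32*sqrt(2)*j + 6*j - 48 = (j - 8)*(j + sqrt(2))*(j + 3*sqrt(2))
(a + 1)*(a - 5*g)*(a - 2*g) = a^3 - 7*a^2*g + a^2 + 10*a*g^2 - 7*a*g + 10*g^2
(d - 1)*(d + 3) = d^2 + 2*d - 3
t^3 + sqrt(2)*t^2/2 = t^2*(t + sqrt(2)/2)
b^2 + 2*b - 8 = (b - 2)*(b + 4)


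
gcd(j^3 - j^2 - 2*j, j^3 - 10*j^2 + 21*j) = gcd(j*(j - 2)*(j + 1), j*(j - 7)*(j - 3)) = j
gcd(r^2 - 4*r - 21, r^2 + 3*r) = r + 3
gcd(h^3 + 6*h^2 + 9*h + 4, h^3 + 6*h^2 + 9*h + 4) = h^3 + 6*h^2 + 9*h + 4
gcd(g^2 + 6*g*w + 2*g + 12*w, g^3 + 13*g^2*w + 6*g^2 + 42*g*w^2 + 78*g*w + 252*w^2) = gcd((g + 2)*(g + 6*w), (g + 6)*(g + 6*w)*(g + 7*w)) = g + 6*w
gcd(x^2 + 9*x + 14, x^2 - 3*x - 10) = x + 2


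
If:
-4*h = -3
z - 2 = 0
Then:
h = 3/4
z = 2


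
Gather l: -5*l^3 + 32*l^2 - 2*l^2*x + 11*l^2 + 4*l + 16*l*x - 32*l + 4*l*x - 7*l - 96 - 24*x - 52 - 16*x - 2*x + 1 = -5*l^3 + l^2*(43 - 2*x) + l*(20*x - 35) - 42*x - 147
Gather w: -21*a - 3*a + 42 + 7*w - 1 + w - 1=-24*a + 8*w + 40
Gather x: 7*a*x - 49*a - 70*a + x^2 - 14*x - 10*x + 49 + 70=-119*a + x^2 + x*(7*a - 24) + 119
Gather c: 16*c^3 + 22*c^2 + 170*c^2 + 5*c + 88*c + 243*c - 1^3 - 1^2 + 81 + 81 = 16*c^3 + 192*c^2 + 336*c + 160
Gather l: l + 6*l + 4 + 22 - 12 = 7*l + 14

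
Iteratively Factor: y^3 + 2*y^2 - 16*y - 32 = (y + 4)*(y^2 - 2*y - 8) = (y + 2)*(y + 4)*(y - 4)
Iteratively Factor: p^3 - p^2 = (p)*(p^2 - p) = p*(p - 1)*(p)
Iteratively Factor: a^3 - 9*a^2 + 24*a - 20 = (a - 5)*(a^2 - 4*a + 4) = (a - 5)*(a - 2)*(a - 2)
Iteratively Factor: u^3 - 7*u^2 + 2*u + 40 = (u + 2)*(u^2 - 9*u + 20) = (u - 4)*(u + 2)*(u - 5)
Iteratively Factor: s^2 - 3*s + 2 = (s - 1)*(s - 2)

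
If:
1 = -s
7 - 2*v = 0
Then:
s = -1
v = 7/2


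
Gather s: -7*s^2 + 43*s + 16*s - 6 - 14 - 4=-7*s^2 + 59*s - 24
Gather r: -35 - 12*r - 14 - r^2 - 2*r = -r^2 - 14*r - 49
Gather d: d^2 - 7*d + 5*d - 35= d^2 - 2*d - 35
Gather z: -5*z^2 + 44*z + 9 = -5*z^2 + 44*z + 9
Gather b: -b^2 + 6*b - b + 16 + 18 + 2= -b^2 + 5*b + 36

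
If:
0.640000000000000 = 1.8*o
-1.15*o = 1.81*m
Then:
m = -0.23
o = 0.36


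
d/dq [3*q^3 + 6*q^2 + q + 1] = 9*q^2 + 12*q + 1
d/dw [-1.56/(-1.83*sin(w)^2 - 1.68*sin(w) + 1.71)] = -(5.7096*sin(w) + 2.6208)*cos(w)/(1.83*sin(w)^2 + 1.68*sin(w) - 1.71)^2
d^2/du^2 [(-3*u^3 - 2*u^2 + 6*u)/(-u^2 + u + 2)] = 10*(u^3 + 6*u^2 + 4)/(u^6 - 3*u^5 - 3*u^4 + 11*u^3 + 6*u^2 - 12*u - 8)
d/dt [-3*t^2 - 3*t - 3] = -6*t - 3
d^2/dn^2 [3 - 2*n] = 0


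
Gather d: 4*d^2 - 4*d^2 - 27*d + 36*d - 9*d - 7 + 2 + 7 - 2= 0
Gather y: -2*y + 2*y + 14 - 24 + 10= 0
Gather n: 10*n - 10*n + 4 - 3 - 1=0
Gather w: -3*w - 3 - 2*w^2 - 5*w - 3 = -2*w^2 - 8*w - 6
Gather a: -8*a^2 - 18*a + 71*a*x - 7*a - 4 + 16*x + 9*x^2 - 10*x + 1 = -8*a^2 + a*(71*x - 25) + 9*x^2 + 6*x - 3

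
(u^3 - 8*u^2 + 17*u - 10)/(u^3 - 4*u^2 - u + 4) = (u^2 - 7*u + 10)/(u^2 - 3*u - 4)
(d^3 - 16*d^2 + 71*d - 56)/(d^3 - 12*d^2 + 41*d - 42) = (d^2 - 9*d + 8)/(d^2 - 5*d + 6)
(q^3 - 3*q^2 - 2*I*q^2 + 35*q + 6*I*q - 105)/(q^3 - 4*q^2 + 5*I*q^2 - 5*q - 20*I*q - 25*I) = (q^2 - q*(3 + 7*I) + 21*I)/(q^2 - 4*q - 5)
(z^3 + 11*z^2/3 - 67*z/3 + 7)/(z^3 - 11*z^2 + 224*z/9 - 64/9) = 3*(z^2 + 4*z - 21)/(3*z^2 - 32*z + 64)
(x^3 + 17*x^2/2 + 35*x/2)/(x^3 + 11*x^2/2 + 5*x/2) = (2*x + 7)/(2*x + 1)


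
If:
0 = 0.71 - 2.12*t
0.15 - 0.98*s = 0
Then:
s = 0.15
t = 0.33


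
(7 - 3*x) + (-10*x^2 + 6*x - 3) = -10*x^2 + 3*x + 4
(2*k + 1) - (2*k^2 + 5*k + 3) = -2*k^2 - 3*k - 2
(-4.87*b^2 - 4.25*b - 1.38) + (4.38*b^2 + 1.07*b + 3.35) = -0.49*b^2 - 3.18*b + 1.97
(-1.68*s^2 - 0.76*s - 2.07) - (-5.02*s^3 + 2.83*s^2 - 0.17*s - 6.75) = 5.02*s^3 - 4.51*s^2 - 0.59*s + 4.68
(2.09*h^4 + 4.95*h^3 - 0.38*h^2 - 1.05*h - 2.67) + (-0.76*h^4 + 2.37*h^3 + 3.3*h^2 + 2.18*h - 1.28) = 1.33*h^4 + 7.32*h^3 + 2.92*h^2 + 1.13*h - 3.95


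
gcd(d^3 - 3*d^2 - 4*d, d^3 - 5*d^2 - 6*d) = d^2 + d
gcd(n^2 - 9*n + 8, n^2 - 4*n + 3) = n - 1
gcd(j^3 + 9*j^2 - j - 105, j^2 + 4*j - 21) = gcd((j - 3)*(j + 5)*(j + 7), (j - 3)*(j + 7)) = j^2 + 4*j - 21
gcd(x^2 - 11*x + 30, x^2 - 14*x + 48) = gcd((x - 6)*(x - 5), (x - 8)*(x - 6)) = x - 6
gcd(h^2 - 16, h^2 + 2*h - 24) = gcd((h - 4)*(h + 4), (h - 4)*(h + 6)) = h - 4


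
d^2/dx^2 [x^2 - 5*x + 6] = 2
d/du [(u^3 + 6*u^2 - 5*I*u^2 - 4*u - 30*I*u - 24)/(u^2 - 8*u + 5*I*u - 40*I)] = (u^4 + u^3*(-16 + 10*I) + u^2*(-19 - 20*I) + u*(-352 - 480*I) - 1392 + 280*I)/(u^4 + u^3*(-16 + 10*I) + u^2*(39 - 160*I) + u*(400 + 640*I) - 1600)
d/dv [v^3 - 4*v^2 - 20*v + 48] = 3*v^2 - 8*v - 20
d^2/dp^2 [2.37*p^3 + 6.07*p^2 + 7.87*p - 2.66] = 14.22*p + 12.14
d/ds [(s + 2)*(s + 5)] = 2*s + 7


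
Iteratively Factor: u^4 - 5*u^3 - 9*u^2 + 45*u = (u)*(u^3 - 5*u^2 - 9*u + 45) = u*(u - 3)*(u^2 - 2*u - 15) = u*(u - 3)*(u + 3)*(u - 5)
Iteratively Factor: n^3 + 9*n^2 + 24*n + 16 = (n + 4)*(n^2 + 5*n + 4) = (n + 4)^2*(n + 1)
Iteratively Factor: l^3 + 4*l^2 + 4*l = (l + 2)*(l^2 + 2*l) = (l + 2)^2*(l)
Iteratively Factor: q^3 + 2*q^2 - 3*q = (q + 3)*(q^2 - q) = q*(q + 3)*(q - 1)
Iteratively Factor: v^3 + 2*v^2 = (v)*(v^2 + 2*v) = v*(v + 2)*(v)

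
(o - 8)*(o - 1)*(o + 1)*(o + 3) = o^4 - 5*o^3 - 25*o^2 + 5*o + 24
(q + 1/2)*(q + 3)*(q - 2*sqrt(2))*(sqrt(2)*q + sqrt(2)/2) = sqrt(2)*q^4 - 4*q^3 + 4*sqrt(2)*q^3 - 16*q^2 + 13*sqrt(2)*q^2/4 - 13*q + 3*sqrt(2)*q/4 - 3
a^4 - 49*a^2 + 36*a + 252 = (a - 6)*(a - 3)*(a + 2)*(a + 7)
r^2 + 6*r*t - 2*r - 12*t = (r - 2)*(r + 6*t)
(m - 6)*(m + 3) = m^2 - 3*m - 18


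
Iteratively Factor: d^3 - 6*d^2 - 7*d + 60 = (d + 3)*(d^2 - 9*d + 20) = (d - 5)*(d + 3)*(d - 4)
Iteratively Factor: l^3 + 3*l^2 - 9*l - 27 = (l - 3)*(l^2 + 6*l + 9) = (l - 3)*(l + 3)*(l + 3)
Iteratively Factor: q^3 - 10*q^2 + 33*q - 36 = (q - 4)*(q^2 - 6*q + 9) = (q - 4)*(q - 3)*(q - 3)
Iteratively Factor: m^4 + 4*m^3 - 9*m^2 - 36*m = (m - 3)*(m^3 + 7*m^2 + 12*m) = m*(m - 3)*(m^2 + 7*m + 12) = m*(m - 3)*(m + 4)*(m + 3)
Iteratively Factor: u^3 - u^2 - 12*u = (u)*(u^2 - u - 12) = u*(u - 4)*(u + 3)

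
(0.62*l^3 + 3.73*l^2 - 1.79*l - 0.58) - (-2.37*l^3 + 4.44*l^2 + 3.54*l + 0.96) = 2.99*l^3 - 0.71*l^2 - 5.33*l - 1.54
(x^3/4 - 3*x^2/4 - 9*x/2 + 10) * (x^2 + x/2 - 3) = x^5/4 - 5*x^4/8 - 45*x^3/8 + 10*x^2 + 37*x/2 - 30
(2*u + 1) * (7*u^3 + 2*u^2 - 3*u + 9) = 14*u^4 + 11*u^3 - 4*u^2 + 15*u + 9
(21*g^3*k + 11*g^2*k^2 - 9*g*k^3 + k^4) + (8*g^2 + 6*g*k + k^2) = 21*g^3*k + 11*g^2*k^2 + 8*g^2 - 9*g*k^3 + 6*g*k + k^4 + k^2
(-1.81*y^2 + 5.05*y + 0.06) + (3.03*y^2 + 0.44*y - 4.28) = 1.22*y^2 + 5.49*y - 4.22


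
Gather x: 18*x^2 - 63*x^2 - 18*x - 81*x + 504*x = -45*x^2 + 405*x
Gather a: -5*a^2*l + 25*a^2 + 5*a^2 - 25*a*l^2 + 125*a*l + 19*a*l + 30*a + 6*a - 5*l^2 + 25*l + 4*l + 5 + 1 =a^2*(30 - 5*l) + a*(-25*l^2 + 144*l + 36) - 5*l^2 + 29*l + 6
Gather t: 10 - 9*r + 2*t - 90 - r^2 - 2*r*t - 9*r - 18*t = -r^2 - 18*r + t*(-2*r - 16) - 80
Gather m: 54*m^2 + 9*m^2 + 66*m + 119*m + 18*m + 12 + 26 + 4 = 63*m^2 + 203*m + 42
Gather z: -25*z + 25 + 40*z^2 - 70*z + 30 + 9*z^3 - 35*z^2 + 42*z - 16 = 9*z^3 + 5*z^2 - 53*z + 39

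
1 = 1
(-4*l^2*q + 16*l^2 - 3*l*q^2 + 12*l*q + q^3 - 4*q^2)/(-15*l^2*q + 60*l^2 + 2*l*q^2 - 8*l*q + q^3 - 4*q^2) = (-4*l^2 - 3*l*q + q^2)/(-15*l^2 + 2*l*q + q^2)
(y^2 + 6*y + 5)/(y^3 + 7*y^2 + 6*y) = (y + 5)/(y*(y + 6))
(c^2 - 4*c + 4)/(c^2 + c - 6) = (c - 2)/(c + 3)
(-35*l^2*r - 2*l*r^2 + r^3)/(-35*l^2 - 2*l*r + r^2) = r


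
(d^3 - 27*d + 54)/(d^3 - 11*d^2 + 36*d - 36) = (d^2 + 3*d - 18)/(d^2 - 8*d + 12)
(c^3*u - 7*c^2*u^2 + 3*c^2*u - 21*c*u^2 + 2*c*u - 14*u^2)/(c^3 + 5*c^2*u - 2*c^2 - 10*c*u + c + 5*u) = u*(c^3 - 7*c^2*u + 3*c^2 - 21*c*u + 2*c - 14*u)/(c^3 + 5*c^2*u - 2*c^2 - 10*c*u + c + 5*u)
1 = 1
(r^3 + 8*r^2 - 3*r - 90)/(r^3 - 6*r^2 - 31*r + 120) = (r + 6)/(r - 8)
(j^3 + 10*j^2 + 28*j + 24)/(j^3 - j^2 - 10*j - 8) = (j^2 + 8*j + 12)/(j^2 - 3*j - 4)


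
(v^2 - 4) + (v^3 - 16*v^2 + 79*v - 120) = v^3 - 15*v^2 + 79*v - 124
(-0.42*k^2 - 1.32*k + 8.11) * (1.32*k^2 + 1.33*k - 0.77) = -0.5544*k^4 - 2.301*k^3 + 9.273*k^2 + 11.8027*k - 6.2447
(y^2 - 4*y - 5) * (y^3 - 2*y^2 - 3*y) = y^5 - 6*y^4 + 22*y^2 + 15*y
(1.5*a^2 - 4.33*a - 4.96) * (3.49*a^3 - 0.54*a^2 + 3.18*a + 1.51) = 5.235*a^5 - 15.9217*a^4 - 10.2022*a^3 - 8.826*a^2 - 22.3111*a - 7.4896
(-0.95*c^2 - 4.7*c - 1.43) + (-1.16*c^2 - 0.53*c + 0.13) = -2.11*c^2 - 5.23*c - 1.3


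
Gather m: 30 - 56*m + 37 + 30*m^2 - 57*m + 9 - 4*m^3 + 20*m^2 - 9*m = -4*m^3 + 50*m^2 - 122*m + 76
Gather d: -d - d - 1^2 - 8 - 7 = -2*d - 16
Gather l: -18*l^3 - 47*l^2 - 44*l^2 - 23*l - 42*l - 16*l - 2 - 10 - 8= -18*l^3 - 91*l^2 - 81*l - 20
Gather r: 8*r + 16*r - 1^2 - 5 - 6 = 24*r - 12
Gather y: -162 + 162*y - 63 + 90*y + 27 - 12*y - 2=240*y - 200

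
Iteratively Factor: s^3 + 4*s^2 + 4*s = (s)*(s^2 + 4*s + 4) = s*(s + 2)*(s + 2)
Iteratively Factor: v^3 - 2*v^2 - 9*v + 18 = (v + 3)*(v^2 - 5*v + 6) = (v - 2)*(v + 3)*(v - 3)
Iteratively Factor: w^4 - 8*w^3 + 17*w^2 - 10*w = (w - 1)*(w^3 - 7*w^2 + 10*w) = (w - 5)*(w - 1)*(w^2 - 2*w) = w*(w - 5)*(w - 1)*(w - 2)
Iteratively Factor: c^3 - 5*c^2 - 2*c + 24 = (c - 3)*(c^2 - 2*c - 8) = (c - 3)*(c + 2)*(c - 4)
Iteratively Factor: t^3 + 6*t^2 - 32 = (t - 2)*(t^2 + 8*t + 16) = (t - 2)*(t + 4)*(t + 4)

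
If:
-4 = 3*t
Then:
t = -4/3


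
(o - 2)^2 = o^2 - 4*o + 4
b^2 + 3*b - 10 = (b - 2)*(b + 5)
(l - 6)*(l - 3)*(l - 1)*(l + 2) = l^4 - 8*l^3 + 7*l^2 + 36*l - 36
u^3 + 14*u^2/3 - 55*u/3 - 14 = (u - 3)*(u + 2/3)*(u + 7)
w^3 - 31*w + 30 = (w - 5)*(w - 1)*(w + 6)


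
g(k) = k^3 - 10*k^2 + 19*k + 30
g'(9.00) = 82.00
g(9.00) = 120.00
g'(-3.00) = 106.00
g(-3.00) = -144.00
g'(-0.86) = 38.42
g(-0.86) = 5.63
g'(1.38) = -2.89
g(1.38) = 39.80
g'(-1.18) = 46.78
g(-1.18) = -7.99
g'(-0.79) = 36.67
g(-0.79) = 8.26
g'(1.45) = -3.69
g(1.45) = 39.57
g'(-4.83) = 185.59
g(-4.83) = -407.74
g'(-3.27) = 116.48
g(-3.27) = -174.02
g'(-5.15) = 201.57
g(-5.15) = -469.67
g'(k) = 3*k^2 - 20*k + 19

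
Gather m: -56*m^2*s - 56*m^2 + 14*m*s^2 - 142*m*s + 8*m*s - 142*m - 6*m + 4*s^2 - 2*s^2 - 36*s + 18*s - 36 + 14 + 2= m^2*(-56*s - 56) + m*(14*s^2 - 134*s - 148) + 2*s^2 - 18*s - 20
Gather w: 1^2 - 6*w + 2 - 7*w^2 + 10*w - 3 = -7*w^2 + 4*w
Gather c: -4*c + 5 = 5 - 4*c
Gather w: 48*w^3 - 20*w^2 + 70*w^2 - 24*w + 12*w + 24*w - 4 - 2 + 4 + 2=48*w^3 + 50*w^2 + 12*w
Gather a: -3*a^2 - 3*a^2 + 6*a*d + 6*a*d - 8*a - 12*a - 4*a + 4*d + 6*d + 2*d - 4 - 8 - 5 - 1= -6*a^2 + a*(12*d - 24) + 12*d - 18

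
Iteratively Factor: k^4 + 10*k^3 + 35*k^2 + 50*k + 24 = (k + 4)*(k^3 + 6*k^2 + 11*k + 6) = (k + 1)*(k + 4)*(k^2 + 5*k + 6) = (k + 1)*(k + 2)*(k + 4)*(k + 3)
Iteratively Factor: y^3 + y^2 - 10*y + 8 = (y - 1)*(y^2 + 2*y - 8) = (y - 1)*(y + 4)*(y - 2)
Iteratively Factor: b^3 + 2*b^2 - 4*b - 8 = (b - 2)*(b^2 + 4*b + 4) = (b - 2)*(b + 2)*(b + 2)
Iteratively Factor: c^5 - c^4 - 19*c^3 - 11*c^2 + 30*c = (c)*(c^4 - c^3 - 19*c^2 - 11*c + 30) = c*(c + 2)*(c^3 - 3*c^2 - 13*c + 15) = c*(c - 1)*(c + 2)*(c^2 - 2*c - 15) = c*(c - 1)*(c + 2)*(c + 3)*(c - 5)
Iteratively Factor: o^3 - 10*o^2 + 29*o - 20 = (o - 4)*(o^2 - 6*o + 5) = (o - 5)*(o - 4)*(o - 1)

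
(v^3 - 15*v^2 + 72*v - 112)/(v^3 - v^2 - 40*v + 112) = (v - 7)/(v + 7)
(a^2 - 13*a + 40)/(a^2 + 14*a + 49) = (a^2 - 13*a + 40)/(a^2 + 14*a + 49)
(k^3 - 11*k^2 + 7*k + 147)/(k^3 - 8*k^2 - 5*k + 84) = (k - 7)/(k - 4)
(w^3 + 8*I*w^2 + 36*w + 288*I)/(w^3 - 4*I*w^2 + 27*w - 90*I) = (w^2 + 14*I*w - 48)/(w^2 + 2*I*w + 15)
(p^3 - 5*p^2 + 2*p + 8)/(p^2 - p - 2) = p - 4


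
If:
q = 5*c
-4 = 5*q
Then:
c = -4/25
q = -4/5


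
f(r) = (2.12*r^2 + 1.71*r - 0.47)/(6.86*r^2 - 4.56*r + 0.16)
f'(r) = (4.56 - 13.72*r)*(2.12*r^2 + 1.71*r - 0.47)/(6.86*r^2 - 4.56*r + 0.16)^2 + (4.24*r + 1.71)/(6.86*r^2 - 4.56*r + 0.16) = (-21.3978*r^2 + 7.1268*r - 1.8696)/(47.0596*r^4 - 62.5632*r^3 + 22.9888*r^2 - 1.4592*r + 0.0256)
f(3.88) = 0.44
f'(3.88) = -0.04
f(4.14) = 0.43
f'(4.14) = -0.03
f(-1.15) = 0.03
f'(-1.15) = -0.18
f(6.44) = 0.39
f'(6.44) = -0.01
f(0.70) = 5.36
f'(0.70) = -67.88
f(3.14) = 0.48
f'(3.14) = -0.07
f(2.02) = 0.61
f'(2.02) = -0.21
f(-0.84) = -0.05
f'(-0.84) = -0.29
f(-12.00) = 0.27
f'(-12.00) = -0.00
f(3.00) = 0.49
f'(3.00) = -0.07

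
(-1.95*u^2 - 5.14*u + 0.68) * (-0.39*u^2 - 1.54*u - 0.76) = 0.7605*u^4 + 5.0076*u^3 + 9.1324*u^2 + 2.8592*u - 0.5168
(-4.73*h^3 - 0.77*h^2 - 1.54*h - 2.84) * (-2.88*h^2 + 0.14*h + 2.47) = 13.6224*h^5 + 1.5554*h^4 - 7.3557*h^3 + 6.0617*h^2 - 4.2014*h - 7.0148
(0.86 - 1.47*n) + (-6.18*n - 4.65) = -7.65*n - 3.79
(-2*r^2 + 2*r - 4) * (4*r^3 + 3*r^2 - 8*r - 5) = -8*r^5 + 2*r^4 + 6*r^3 - 18*r^2 + 22*r + 20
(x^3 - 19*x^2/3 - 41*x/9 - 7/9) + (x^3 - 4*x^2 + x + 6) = 2*x^3 - 31*x^2/3 - 32*x/9 + 47/9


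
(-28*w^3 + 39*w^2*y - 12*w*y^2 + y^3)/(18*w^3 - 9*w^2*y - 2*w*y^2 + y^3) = (-28*w^3 + 39*w^2*y - 12*w*y^2 + y^3)/(18*w^3 - 9*w^2*y - 2*w*y^2 + y^3)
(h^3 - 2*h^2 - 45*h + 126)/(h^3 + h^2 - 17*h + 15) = (h^2 + h - 42)/(h^2 + 4*h - 5)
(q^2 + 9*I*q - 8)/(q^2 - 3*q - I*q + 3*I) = (q^2 + 9*I*q - 8)/(q^2 - 3*q - I*q + 3*I)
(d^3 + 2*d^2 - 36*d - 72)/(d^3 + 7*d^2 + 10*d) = (d^2 - 36)/(d*(d + 5))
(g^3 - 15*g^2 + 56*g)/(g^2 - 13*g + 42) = g*(g - 8)/(g - 6)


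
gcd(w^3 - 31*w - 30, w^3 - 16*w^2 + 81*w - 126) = w - 6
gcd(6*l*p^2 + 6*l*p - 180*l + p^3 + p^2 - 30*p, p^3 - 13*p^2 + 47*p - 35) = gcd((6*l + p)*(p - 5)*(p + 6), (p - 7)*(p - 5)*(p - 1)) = p - 5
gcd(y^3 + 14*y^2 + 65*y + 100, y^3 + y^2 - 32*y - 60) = y + 5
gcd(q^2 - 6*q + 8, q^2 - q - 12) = q - 4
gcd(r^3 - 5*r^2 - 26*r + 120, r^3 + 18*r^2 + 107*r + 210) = r + 5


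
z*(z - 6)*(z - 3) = z^3 - 9*z^2 + 18*z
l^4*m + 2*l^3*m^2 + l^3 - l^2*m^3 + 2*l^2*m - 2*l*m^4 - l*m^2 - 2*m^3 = (l - m)*(l + m)*(l + 2*m)*(l*m + 1)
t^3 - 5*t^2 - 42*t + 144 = (t - 8)*(t - 3)*(t + 6)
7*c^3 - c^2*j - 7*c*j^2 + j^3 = (-7*c + j)*(-c + j)*(c + j)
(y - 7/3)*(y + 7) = y^2 + 14*y/3 - 49/3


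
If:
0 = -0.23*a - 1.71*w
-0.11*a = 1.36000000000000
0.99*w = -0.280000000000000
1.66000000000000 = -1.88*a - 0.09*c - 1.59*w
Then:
No Solution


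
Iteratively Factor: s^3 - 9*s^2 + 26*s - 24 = (s - 2)*(s^2 - 7*s + 12) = (s - 4)*(s - 2)*(s - 3)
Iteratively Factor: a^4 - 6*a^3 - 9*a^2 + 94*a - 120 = (a - 2)*(a^3 - 4*a^2 - 17*a + 60) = (a - 3)*(a - 2)*(a^2 - a - 20) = (a - 3)*(a - 2)*(a + 4)*(a - 5)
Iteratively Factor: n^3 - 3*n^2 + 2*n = (n - 2)*(n^2 - n) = n*(n - 2)*(n - 1)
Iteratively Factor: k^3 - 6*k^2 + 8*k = (k - 4)*(k^2 - 2*k) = k*(k - 4)*(k - 2)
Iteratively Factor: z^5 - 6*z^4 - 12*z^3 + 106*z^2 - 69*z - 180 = (z + 4)*(z^4 - 10*z^3 + 28*z^2 - 6*z - 45) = (z - 3)*(z + 4)*(z^3 - 7*z^2 + 7*z + 15) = (z - 3)^2*(z + 4)*(z^2 - 4*z - 5) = (z - 3)^2*(z + 1)*(z + 4)*(z - 5)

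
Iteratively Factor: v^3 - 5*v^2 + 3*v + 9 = (v - 3)*(v^2 - 2*v - 3) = (v - 3)*(v + 1)*(v - 3)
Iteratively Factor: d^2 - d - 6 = (d + 2)*(d - 3)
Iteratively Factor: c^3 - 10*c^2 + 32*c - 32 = (c - 4)*(c^2 - 6*c + 8) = (c - 4)*(c - 2)*(c - 4)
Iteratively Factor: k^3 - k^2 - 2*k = (k + 1)*(k^2 - 2*k) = (k - 2)*(k + 1)*(k)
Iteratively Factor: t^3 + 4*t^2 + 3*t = (t + 3)*(t^2 + t) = t*(t + 3)*(t + 1)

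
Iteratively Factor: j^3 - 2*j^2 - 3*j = (j - 3)*(j^2 + j) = j*(j - 3)*(j + 1)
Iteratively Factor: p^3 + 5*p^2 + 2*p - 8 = (p + 4)*(p^2 + p - 2) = (p - 1)*(p + 4)*(p + 2)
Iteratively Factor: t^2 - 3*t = (t - 3)*(t)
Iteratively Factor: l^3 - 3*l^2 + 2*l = (l)*(l^2 - 3*l + 2) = l*(l - 2)*(l - 1)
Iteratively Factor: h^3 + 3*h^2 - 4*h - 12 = (h + 3)*(h^2 - 4) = (h - 2)*(h + 3)*(h + 2)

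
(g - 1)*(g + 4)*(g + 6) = g^3 + 9*g^2 + 14*g - 24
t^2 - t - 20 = (t - 5)*(t + 4)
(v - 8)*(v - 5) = v^2 - 13*v + 40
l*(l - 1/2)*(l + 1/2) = l^3 - l/4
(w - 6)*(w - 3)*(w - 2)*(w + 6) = w^4 - 5*w^3 - 30*w^2 + 180*w - 216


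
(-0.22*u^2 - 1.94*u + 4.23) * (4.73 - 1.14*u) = 0.2508*u^3 + 1.171*u^2 - 13.9984*u + 20.0079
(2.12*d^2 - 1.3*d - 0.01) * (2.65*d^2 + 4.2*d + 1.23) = 5.618*d^4 + 5.459*d^3 - 2.8789*d^2 - 1.641*d - 0.0123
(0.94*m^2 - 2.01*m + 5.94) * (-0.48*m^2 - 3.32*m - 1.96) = -0.4512*m^4 - 2.156*m^3 + 1.9796*m^2 - 15.7812*m - 11.6424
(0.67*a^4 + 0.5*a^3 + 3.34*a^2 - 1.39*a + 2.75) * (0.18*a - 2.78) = 0.1206*a^5 - 1.7726*a^4 - 0.7888*a^3 - 9.5354*a^2 + 4.3592*a - 7.645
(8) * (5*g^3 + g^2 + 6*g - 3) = 40*g^3 + 8*g^2 + 48*g - 24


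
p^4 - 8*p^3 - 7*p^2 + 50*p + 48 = (p - 8)*(p - 3)*(p + 1)*(p + 2)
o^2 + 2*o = o*(o + 2)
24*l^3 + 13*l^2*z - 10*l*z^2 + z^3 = (-8*l + z)*(-3*l + z)*(l + z)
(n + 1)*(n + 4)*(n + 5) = n^3 + 10*n^2 + 29*n + 20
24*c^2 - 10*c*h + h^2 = (-6*c + h)*(-4*c + h)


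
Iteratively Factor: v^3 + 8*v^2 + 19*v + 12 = (v + 4)*(v^2 + 4*v + 3) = (v + 3)*(v + 4)*(v + 1)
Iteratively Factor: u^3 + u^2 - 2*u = (u - 1)*(u^2 + 2*u) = (u - 1)*(u + 2)*(u)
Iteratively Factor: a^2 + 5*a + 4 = (a + 4)*(a + 1)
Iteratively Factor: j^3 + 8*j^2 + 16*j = (j + 4)*(j^2 + 4*j) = j*(j + 4)*(j + 4)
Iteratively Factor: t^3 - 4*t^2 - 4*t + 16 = (t + 2)*(t^2 - 6*t + 8) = (t - 4)*(t + 2)*(t - 2)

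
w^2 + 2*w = w*(w + 2)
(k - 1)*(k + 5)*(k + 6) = k^3 + 10*k^2 + 19*k - 30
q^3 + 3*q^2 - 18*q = q*(q - 3)*(q + 6)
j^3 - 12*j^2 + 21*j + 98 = (j - 7)^2*(j + 2)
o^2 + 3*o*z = o*(o + 3*z)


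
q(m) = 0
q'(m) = 0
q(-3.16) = 0.00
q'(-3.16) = 0.00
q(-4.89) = 0.00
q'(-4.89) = 0.00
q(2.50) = 0.00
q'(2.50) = 0.00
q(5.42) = 0.00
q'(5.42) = 0.00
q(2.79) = 0.00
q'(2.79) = 0.00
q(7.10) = 0.00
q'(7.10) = 0.00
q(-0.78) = 0.00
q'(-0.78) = 0.00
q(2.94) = 0.00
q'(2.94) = 0.00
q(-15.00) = 0.00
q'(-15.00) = 0.00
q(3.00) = 0.00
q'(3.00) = 0.00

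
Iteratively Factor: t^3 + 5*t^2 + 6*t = (t)*(t^2 + 5*t + 6) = t*(t + 2)*(t + 3)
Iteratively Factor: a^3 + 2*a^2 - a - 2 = (a + 1)*(a^2 + a - 2) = (a - 1)*(a + 1)*(a + 2)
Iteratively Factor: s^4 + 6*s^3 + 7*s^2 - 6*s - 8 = (s - 1)*(s^3 + 7*s^2 + 14*s + 8) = (s - 1)*(s + 2)*(s^2 + 5*s + 4) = (s - 1)*(s + 1)*(s + 2)*(s + 4)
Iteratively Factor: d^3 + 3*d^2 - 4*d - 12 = (d + 2)*(d^2 + d - 6) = (d + 2)*(d + 3)*(d - 2)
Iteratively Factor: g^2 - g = (g - 1)*(g)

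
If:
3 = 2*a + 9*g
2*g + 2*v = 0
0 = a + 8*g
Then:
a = 24/7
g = -3/7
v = 3/7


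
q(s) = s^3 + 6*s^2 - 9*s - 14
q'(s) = 3*s^2 + 12*s - 9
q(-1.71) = 13.93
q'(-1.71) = -20.75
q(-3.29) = 44.94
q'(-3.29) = -16.01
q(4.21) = 129.07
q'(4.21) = 94.69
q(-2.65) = 33.38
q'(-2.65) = -19.73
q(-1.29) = 5.45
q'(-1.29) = -19.49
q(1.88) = -3.07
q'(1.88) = 24.16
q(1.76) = -5.80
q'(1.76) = 21.41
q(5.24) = 247.46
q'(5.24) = 136.25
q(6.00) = 364.00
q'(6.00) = 171.00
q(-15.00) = -1904.00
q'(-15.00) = 486.00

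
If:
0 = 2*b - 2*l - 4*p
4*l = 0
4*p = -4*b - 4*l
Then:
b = 0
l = 0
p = 0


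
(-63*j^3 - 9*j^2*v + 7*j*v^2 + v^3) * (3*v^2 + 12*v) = -189*j^3*v^2 - 756*j^3*v - 27*j^2*v^3 - 108*j^2*v^2 + 21*j*v^4 + 84*j*v^3 + 3*v^5 + 12*v^4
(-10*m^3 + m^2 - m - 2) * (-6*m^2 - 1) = 60*m^5 - 6*m^4 + 16*m^3 + 11*m^2 + m + 2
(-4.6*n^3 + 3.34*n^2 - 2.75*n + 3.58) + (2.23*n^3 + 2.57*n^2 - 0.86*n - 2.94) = -2.37*n^3 + 5.91*n^2 - 3.61*n + 0.64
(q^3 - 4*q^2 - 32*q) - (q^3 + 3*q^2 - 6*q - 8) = -7*q^2 - 26*q + 8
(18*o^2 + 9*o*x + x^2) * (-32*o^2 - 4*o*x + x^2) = -576*o^4 - 360*o^3*x - 50*o^2*x^2 + 5*o*x^3 + x^4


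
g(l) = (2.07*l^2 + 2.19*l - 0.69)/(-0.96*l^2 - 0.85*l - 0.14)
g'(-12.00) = 0.00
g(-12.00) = -2.12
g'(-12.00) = 0.00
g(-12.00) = -2.12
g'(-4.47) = 0.06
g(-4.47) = -1.99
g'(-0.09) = -141.51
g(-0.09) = 12.21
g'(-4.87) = 0.05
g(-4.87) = -2.01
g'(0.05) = -28.88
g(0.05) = 3.11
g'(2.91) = -0.03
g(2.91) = -2.16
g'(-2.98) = 0.21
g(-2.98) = -1.82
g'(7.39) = 0.00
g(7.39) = -2.18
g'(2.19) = -0.08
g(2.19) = -2.12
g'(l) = (1.92*l + 0.85)*(2.07*l^2 + 2.19*l - 0.69)/(-0.96*l^2 - 0.85*l - 0.14)^2 + (4.14*l + 2.19)/(-0.96*l^2 - 0.85*l - 0.14) = (0.3429*l^2 - 1.9044*l - 0.8931)/(0.9216*l^4 + 1.632*l^3 + 0.9913*l^2 + 0.238*l + 0.0196)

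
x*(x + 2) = x^2 + 2*x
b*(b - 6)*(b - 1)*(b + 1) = b^4 - 6*b^3 - b^2 + 6*b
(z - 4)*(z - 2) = z^2 - 6*z + 8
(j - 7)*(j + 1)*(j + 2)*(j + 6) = j^4 + 2*j^3 - 43*j^2 - 128*j - 84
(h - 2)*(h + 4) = h^2 + 2*h - 8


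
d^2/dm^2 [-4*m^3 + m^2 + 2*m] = 2 - 24*m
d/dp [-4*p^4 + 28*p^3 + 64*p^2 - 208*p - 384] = -16*p^3 + 84*p^2 + 128*p - 208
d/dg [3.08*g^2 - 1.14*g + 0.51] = 6.16*g - 1.14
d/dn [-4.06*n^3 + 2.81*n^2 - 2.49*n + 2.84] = -12.18*n^2 + 5.62*n - 2.49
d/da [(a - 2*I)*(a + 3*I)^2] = (a + 3*I)*(3*a - I)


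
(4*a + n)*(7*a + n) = 28*a^2 + 11*a*n + n^2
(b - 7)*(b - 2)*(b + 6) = b^3 - 3*b^2 - 40*b + 84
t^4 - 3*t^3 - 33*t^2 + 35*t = t*(t - 7)*(t - 1)*(t + 5)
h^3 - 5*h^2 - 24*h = h*(h - 8)*(h + 3)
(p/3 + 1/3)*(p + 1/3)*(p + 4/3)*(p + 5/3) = p^4/3 + 13*p^3/9 + 59*p^2/27 + 107*p/81 + 20/81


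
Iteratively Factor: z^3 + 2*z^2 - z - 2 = (z + 1)*(z^2 + z - 2) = (z + 1)*(z + 2)*(z - 1)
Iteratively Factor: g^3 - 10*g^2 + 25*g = (g - 5)*(g^2 - 5*g) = (g - 5)^2*(g)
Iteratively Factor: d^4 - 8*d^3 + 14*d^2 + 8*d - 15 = (d - 1)*(d^3 - 7*d^2 + 7*d + 15) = (d - 5)*(d - 1)*(d^2 - 2*d - 3) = (d - 5)*(d - 1)*(d + 1)*(d - 3)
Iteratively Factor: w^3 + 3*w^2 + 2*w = (w + 2)*(w^2 + w) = (w + 1)*(w + 2)*(w)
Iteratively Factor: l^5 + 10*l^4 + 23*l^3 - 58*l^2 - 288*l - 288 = (l + 2)*(l^4 + 8*l^3 + 7*l^2 - 72*l - 144) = (l + 2)*(l + 4)*(l^3 + 4*l^2 - 9*l - 36) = (l - 3)*(l + 2)*(l + 4)*(l^2 + 7*l + 12) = (l - 3)*(l + 2)*(l + 3)*(l + 4)*(l + 4)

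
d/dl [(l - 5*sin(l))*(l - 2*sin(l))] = -7*l*cos(l) + 2*l - 7*sin(l) + 10*sin(2*l)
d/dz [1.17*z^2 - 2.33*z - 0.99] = 2.34*z - 2.33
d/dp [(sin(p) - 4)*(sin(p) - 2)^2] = (sin(p) - 2)*(3*sin(p) - 10)*cos(p)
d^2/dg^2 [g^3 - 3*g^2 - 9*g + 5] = 6*g - 6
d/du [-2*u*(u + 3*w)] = -4*u - 6*w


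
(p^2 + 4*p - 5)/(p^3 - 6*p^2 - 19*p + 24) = (p + 5)/(p^2 - 5*p - 24)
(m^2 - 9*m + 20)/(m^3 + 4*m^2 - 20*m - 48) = (m - 5)/(m^2 + 8*m + 12)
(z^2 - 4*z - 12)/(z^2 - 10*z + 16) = (z^2 - 4*z - 12)/(z^2 - 10*z + 16)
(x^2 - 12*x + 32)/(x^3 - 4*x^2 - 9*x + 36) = (x - 8)/(x^2 - 9)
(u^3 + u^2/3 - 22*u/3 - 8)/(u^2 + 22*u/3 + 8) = (u^2 - u - 6)/(u + 6)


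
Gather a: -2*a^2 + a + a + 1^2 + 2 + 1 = -2*a^2 + 2*a + 4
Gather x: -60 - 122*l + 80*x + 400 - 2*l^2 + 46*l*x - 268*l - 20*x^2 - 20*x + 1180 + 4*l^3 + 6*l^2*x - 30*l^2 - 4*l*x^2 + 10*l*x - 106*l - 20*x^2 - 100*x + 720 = 4*l^3 - 32*l^2 - 496*l + x^2*(-4*l - 40) + x*(6*l^2 + 56*l - 40) + 2240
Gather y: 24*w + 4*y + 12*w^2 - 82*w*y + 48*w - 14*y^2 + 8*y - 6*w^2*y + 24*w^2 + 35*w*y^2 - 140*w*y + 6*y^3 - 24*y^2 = 36*w^2 + 72*w + 6*y^3 + y^2*(35*w - 38) + y*(-6*w^2 - 222*w + 12)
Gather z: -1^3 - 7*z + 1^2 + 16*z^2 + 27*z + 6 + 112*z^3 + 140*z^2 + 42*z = 112*z^3 + 156*z^2 + 62*z + 6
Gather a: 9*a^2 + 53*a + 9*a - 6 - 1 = 9*a^2 + 62*a - 7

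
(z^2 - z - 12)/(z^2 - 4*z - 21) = (z - 4)/(z - 7)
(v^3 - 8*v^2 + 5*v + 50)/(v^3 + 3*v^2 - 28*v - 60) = (v - 5)/(v + 6)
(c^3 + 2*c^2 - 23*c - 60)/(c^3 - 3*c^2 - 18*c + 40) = (c + 3)/(c - 2)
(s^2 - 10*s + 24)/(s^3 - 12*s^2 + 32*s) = (s - 6)/(s*(s - 8))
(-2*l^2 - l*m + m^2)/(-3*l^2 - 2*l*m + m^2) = (2*l - m)/(3*l - m)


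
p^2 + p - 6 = (p - 2)*(p + 3)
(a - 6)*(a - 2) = a^2 - 8*a + 12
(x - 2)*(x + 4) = x^2 + 2*x - 8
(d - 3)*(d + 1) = d^2 - 2*d - 3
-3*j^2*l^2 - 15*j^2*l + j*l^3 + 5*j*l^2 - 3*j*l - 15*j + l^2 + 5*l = (-3*j + l)*(l + 5)*(j*l + 1)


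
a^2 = a^2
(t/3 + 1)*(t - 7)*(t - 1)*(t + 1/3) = t^4/3 - 14*t^3/9 - 56*t^2/9 + 46*t/9 + 7/3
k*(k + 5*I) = k^2 + 5*I*k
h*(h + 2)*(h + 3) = h^3 + 5*h^2 + 6*h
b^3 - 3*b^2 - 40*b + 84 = (b - 7)*(b - 2)*(b + 6)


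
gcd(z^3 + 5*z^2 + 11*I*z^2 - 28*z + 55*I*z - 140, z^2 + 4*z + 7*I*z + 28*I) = z + 7*I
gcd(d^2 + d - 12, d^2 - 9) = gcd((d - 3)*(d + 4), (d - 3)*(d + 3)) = d - 3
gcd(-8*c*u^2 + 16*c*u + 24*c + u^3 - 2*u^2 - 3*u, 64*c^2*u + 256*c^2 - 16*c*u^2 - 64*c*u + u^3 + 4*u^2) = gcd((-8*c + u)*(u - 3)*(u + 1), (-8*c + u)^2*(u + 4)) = -8*c + u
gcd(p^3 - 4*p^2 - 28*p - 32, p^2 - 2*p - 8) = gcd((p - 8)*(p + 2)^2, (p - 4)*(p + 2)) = p + 2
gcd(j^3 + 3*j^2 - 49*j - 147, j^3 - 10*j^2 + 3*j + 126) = j^2 - 4*j - 21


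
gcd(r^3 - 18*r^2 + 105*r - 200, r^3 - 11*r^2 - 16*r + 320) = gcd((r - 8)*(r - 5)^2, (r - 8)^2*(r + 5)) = r - 8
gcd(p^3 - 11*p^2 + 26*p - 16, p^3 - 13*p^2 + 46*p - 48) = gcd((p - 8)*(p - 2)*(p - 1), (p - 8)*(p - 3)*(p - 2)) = p^2 - 10*p + 16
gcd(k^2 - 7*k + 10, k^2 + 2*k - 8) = k - 2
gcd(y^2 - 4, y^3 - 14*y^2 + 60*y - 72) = y - 2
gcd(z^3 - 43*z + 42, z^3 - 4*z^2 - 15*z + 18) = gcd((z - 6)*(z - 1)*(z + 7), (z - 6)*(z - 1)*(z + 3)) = z^2 - 7*z + 6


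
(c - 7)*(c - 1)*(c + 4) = c^3 - 4*c^2 - 25*c + 28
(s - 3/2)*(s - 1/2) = s^2 - 2*s + 3/4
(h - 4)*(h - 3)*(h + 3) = h^3 - 4*h^2 - 9*h + 36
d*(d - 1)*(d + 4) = d^3 + 3*d^2 - 4*d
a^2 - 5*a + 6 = (a - 3)*(a - 2)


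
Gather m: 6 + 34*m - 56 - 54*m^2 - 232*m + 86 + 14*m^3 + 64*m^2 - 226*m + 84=14*m^3 + 10*m^2 - 424*m + 120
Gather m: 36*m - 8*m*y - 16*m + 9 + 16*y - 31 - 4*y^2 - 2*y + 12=m*(20 - 8*y) - 4*y^2 + 14*y - 10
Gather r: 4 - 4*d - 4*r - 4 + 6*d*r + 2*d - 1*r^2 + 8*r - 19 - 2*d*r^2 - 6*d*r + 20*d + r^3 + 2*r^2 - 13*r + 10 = 18*d + r^3 + r^2*(1 - 2*d) - 9*r - 9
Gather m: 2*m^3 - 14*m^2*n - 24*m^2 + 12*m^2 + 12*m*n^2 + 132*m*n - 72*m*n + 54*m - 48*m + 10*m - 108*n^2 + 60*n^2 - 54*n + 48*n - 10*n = 2*m^3 + m^2*(-14*n - 12) + m*(12*n^2 + 60*n + 16) - 48*n^2 - 16*n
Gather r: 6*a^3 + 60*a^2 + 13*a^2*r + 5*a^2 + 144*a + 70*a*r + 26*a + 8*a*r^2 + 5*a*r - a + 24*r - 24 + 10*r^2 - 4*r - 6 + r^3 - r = 6*a^3 + 65*a^2 + 169*a + r^3 + r^2*(8*a + 10) + r*(13*a^2 + 75*a + 19) - 30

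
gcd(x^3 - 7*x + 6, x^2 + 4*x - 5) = x - 1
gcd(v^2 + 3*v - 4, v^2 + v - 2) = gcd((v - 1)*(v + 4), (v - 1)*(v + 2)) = v - 1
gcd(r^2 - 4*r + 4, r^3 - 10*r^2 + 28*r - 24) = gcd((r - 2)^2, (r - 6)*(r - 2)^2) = r^2 - 4*r + 4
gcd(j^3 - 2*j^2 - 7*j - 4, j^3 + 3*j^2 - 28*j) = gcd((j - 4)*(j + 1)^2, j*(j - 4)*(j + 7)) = j - 4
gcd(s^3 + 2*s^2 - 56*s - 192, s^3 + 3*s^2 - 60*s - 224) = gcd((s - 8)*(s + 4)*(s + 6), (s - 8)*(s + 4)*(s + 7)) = s^2 - 4*s - 32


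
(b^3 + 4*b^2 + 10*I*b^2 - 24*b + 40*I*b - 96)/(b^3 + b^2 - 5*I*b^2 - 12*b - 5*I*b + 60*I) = (b^2 + 10*I*b - 24)/(b^2 - b*(3 + 5*I) + 15*I)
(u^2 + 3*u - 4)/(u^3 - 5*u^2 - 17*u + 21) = (u + 4)/(u^2 - 4*u - 21)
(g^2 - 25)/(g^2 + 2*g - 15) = (g - 5)/(g - 3)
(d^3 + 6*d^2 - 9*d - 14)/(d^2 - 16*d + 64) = (d^3 + 6*d^2 - 9*d - 14)/(d^2 - 16*d + 64)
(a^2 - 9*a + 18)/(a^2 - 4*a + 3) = (a - 6)/(a - 1)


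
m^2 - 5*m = m*(m - 5)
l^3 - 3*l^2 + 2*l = l*(l - 2)*(l - 1)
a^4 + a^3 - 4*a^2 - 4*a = a*(a - 2)*(a + 1)*(a + 2)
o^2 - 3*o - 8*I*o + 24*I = (o - 3)*(o - 8*I)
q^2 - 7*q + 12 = (q - 4)*(q - 3)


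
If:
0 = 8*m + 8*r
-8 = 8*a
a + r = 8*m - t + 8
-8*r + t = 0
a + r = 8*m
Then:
No Solution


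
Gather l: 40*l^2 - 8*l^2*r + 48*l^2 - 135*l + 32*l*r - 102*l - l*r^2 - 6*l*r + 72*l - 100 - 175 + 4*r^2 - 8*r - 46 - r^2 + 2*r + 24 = l^2*(88 - 8*r) + l*(-r^2 + 26*r - 165) + 3*r^2 - 6*r - 297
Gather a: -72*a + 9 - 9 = -72*a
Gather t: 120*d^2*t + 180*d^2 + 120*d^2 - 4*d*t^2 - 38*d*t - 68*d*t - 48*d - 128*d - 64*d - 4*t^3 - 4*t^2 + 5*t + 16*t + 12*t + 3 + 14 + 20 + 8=300*d^2 - 240*d - 4*t^3 + t^2*(-4*d - 4) + t*(120*d^2 - 106*d + 33) + 45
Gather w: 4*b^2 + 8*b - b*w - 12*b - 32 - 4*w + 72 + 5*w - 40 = 4*b^2 - 4*b + w*(1 - b)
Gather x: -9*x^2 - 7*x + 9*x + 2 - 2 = -9*x^2 + 2*x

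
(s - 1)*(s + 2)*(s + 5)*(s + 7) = s^4 + 13*s^3 + 45*s^2 + 11*s - 70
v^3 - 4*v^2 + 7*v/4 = v*(v - 7/2)*(v - 1/2)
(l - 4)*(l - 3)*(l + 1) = l^3 - 6*l^2 + 5*l + 12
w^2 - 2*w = w*(w - 2)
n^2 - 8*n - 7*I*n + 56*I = (n - 8)*(n - 7*I)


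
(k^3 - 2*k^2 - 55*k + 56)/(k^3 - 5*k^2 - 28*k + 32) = (k + 7)/(k + 4)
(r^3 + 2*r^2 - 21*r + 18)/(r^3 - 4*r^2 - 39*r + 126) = (r - 1)/(r - 7)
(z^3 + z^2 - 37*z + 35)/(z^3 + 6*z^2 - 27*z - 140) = (z - 1)/(z + 4)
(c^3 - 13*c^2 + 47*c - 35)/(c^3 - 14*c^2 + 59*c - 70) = (c - 1)/(c - 2)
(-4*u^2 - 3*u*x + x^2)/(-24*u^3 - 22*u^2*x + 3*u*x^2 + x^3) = 1/(6*u + x)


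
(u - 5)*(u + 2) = u^2 - 3*u - 10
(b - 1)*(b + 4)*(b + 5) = b^3 + 8*b^2 + 11*b - 20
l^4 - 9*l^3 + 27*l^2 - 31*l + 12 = (l - 4)*(l - 3)*(l - 1)^2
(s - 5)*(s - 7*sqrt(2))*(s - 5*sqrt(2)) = s^3 - 12*sqrt(2)*s^2 - 5*s^2 + 70*s + 60*sqrt(2)*s - 350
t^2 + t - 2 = (t - 1)*(t + 2)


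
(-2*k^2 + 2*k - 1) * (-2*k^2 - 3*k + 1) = 4*k^4 + 2*k^3 - 6*k^2 + 5*k - 1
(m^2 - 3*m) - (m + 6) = m^2 - 4*m - 6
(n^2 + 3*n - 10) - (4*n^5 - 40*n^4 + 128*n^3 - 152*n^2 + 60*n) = -4*n^5 + 40*n^4 - 128*n^3 + 153*n^2 - 57*n - 10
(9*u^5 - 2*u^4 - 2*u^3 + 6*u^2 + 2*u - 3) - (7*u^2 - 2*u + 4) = 9*u^5 - 2*u^4 - 2*u^3 - u^2 + 4*u - 7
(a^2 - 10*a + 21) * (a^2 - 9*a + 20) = a^4 - 19*a^3 + 131*a^2 - 389*a + 420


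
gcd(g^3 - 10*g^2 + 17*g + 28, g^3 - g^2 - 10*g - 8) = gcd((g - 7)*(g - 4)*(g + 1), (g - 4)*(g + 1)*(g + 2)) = g^2 - 3*g - 4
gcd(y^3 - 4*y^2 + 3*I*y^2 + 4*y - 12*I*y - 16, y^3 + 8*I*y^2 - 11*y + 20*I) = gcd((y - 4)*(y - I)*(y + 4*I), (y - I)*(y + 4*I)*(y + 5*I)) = y^2 + 3*I*y + 4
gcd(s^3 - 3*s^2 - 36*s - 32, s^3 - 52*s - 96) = s - 8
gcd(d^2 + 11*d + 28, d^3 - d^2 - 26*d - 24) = d + 4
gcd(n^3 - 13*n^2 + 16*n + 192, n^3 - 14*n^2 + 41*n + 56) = n - 8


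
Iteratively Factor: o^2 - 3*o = (o - 3)*(o)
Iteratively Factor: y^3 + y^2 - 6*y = (y)*(y^2 + y - 6) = y*(y - 2)*(y + 3)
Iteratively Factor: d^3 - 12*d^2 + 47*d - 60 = (d - 5)*(d^2 - 7*d + 12) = (d - 5)*(d - 3)*(d - 4)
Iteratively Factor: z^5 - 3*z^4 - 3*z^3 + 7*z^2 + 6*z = (z)*(z^4 - 3*z^3 - 3*z^2 + 7*z + 6) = z*(z - 2)*(z^3 - z^2 - 5*z - 3) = z*(z - 2)*(z + 1)*(z^2 - 2*z - 3) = z*(z - 3)*(z - 2)*(z + 1)*(z + 1)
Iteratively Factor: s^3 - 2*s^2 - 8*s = (s - 4)*(s^2 + 2*s) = (s - 4)*(s + 2)*(s)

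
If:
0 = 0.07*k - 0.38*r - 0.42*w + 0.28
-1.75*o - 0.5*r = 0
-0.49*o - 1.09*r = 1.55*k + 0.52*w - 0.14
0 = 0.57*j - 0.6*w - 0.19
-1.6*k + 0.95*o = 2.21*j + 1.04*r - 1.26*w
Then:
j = -6.04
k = -2.18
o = -2.01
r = 7.02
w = -6.05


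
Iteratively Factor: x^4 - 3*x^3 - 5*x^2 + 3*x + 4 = (x + 1)*(x^3 - 4*x^2 - x + 4) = (x - 4)*(x + 1)*(x^2 - 1) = (x - 4)*(x - 1)*(x + 1)*(x + 1)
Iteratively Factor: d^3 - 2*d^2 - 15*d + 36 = (d + 4)*(d^2 - 6*d + 9) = (d - 3)*(d + 4)*(d - 3)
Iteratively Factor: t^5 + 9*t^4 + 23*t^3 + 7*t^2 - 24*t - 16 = (t + 1)*(t^4 + 8*t^3 + 15*t^2 - 8*t - 16) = (t + 1)^2*(t^3 + 7*t^2 + 8*t - 16) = (t + 1)^2*(t + 4)*(t^2 + 3*t - 4) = (t + 1)^2*(t + 4)^2*(t - 1)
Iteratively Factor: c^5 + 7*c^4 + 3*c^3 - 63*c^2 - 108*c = (c)*(c^4 + 7*c^3 + 3*c^2 - 63*c - 108) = c*(c - 3)*(c^3 + 10*c^2 + 33*c + 36) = c*(c - 3)*(c + 3)*(c^2 + 7*c + 12) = c*(c - 3)*(c + 3)*(c + 4)*(c + 3)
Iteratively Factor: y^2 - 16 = (y + 4)*(y - 4)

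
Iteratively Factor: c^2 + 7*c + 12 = (c + 3)*(c + 4)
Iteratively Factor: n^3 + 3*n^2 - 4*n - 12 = (n + 3)*(n^2 - 4) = (n + 2)*(n + 3)*(n - 2)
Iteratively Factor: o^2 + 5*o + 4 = (o + 1)*(o + 4)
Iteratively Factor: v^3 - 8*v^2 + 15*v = (v - 3)*(v^2 - 5*v) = (v - 5)*(v - 3)*(v)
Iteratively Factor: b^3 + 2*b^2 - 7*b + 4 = (b + 4)*(b^2 - 2*b + 1) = (b - 1)*(b + 4)*(b - 1)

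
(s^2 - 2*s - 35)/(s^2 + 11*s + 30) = (s - 7)/(s + 6)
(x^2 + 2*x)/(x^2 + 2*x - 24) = x*(x + 2)/(x^2 + 2*x - 24)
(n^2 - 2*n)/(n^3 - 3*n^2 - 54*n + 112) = n/(n^2 - n - 56)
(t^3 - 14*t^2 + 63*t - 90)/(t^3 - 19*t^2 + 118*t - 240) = (t - 3)/(t - 8)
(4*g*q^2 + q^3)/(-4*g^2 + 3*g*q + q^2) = q^2/(-g + q)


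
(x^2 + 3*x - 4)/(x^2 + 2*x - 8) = (x - 1)/(x - 2)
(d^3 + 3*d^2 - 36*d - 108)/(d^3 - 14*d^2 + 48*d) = (d^2 + 9*d + 18)/(d*(d - 8))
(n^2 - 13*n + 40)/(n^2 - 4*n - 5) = (n - 8)/(n + 1)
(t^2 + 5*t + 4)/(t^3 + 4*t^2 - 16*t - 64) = (t + 1)/(t^2 - 16)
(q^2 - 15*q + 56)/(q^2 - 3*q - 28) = (q - 8)/(q + 4)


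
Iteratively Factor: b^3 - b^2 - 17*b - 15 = (b + 1)*(b^2 - 2*b - 15) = (b - 5)*(b + 1)*(b + 3)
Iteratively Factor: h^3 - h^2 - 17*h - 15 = (h - 5)*(h^2 + 4*h + 3) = (h - 5)*(h + 1)*(h + 3)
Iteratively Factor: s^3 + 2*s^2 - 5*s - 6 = (s + 3)*(s^2 - s - 2) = (s - 2)*(s + 3)*(s + 1)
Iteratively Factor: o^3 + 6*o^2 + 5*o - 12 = (o + 4)*(o^2 + 2*o - 3) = (o - 1)*(o + 4)*(o + 3)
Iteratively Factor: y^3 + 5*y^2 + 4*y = (y + 4)*(y^2 + y) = (y + 1)*(y + 4)*(y)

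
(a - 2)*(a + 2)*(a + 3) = a^3 + 3*a^2 - 4*a - 12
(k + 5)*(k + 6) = k^2 + 11*k + 30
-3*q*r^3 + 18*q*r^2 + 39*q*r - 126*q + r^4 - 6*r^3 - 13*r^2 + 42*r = (-3*q + r)*(r - 7)*(r - 2)*(r + 3)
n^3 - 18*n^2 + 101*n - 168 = (n - 8)*(n - 7)*(n - 3)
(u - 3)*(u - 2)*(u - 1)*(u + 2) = u^4 - 4*u^3 - u^2 + 16*u - 12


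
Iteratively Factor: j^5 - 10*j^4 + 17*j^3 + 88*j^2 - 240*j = (j - 5)*(j^4 - 5*j^3 - 8*j^2 + 48*j) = (j - 5)*(j - 4)*(j^3 - j^2 - 12*j) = j*(j - 5)*(j - 4)*(j^2 - j - 12) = j*(j - 5)*(j - 4)*(j + 3)*(j - 4)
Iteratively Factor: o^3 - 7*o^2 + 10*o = (o)*(o^2 - 7*o + 10) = o*(o - 2)*(o - 5)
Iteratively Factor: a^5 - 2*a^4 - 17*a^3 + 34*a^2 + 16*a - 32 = (a - 1)*(a^4 - a^3 - 18*a^2 + 16*a + 32) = (a - 1)*(a + 1)*(a^3 - 2*a^2 - 16*a + 32) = (a - 4)*(a - 1)*(a + 1)*(a^2 + 2*a - 8) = (a - 4)*(a - 2)*(a - 1)*(a + 1)*(a + 4)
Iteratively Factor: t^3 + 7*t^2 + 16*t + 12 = (t + 2)*(t^2 + 5*t + 6) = (t + 2)*(t + 3)*(t + 2)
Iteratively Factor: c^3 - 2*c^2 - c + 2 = (c - 1)*(c^2 - c - 2) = (c - 2)*(c - 1)*(c + 1)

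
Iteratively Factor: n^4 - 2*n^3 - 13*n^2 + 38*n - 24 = (n - 3)*(n^3 + n^2 - 10*n + 8) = (n - 3)*(n - 2)*(n^2 + 3*n - 4) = (n - 3)*(n - 2)*(n - 1)*(n + 4)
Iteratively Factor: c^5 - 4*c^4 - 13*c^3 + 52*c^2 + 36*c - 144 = (c + 3)*(c^4 - 7*c^3 + 8*c^2 + 28*c - 48) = (c - 4)*(c + 3)*(c^3 - 3*c^2 - 4*c + 12) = (c - 4)*(c - 3)*(c + 3)*(c^2 - 4) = (c - 4)*(c - 3)*(c + 2)*(c + 3)*(c - 2)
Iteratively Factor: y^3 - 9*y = (y + 3)*(y^2 - 3*y) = y*(y + 3)*(y - 3)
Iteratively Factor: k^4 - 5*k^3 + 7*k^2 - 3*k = (k)*(k^3 - 5*k^2 + 7*k - 3) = k*(k - 3)*(k^2 - 2*k + 1) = k*(k - 3)*(k - 1)*(k - 1)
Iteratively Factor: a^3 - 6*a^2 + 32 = (a - 4)*(a^2 - 2*a - 8) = (a - 4)^2*(a + 2)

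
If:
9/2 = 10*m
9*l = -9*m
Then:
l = -9/20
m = 9/20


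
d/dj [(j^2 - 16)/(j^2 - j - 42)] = (-j^2 - 52*j - 16)/(j^4 - 2*j^3 - 83*j^2 + 84*j + 1764)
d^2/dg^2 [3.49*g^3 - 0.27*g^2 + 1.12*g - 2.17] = 20.94*g - 0.54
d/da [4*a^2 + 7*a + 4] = 8*a + 7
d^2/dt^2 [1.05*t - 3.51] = 0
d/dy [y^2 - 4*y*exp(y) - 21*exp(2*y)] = -4*y*exp(y) + 2*y - 42*exp(2*y) - 4*exp(y)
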